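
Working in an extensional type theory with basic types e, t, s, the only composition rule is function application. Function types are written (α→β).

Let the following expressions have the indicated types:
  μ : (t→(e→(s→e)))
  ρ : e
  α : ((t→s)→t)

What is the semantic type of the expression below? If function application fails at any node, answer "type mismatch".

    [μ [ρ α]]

type mismatch

[ρ α]: e and ((t→s)→t) cannot combine by function application — type clash.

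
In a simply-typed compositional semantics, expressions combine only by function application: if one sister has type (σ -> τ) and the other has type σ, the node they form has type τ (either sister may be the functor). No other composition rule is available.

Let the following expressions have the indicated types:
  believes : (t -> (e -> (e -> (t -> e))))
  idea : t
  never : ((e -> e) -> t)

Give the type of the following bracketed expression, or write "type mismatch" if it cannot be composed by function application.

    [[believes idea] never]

type mismatch

[believes idea] — believes of type (t -> (e -> (e -> (t -> e)))) combines with idea of type t: type (e -> (e -> (t -> e))).
[[believes idea] never]: (e -> (e -> (t -> e))) and ((e -> e) -> t) cannot combine by function application — type clash.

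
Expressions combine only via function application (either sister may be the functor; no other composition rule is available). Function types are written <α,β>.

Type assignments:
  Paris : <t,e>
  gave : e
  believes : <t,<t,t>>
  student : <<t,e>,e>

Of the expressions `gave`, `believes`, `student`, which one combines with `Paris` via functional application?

gave : e — Paris needs t; gave needs nothing (atomic); neither fits.
believes : <t,<t,t>> — Paris needs t; believes needs t; neither fits.
student — combines: student : <<t,e>,e> takes Paris : <t,e> as argument, giving e.

student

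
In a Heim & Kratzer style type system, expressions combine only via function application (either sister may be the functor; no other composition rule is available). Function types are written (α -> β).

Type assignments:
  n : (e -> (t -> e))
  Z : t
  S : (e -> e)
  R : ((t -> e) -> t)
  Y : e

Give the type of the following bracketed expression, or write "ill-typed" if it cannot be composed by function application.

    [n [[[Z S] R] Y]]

[Z S]: t and (e -> e) cannot combine by function application — type clash.

ill-typed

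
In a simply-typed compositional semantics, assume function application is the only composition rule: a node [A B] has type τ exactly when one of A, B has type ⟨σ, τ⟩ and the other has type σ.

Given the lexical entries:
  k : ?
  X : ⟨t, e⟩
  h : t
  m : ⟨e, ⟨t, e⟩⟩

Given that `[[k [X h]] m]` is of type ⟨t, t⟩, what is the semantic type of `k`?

[[k [X h]] m] must have type ⟨t, t⟩. The sister m has type ⟨e, ⟨t, e⟩⟩; that is not a function onto ⟨t, t⟩, so [k [X h]] must be the functor, of type ⟨⟨e, ⟨t, e⟩⟩, ⟨t, t⟩⟩.
[k [X h]] must have type ⟨⟨e, ⟨t, e⟩⟩, ⟨t, t⟩⟩. The sister [X h] has type e; that is not a function onto ⟨⟨e, ⟨t, e⟩⟩, ⟨t, t⟩⟩, so k must be the functor, of type ⟨e, ⟨⟨e, ⟨t, e⟩⟩, ⟨t, t⟩⟩⟩.

⟨e, ⟨⟨e, ⟨t, e⟩⟩, ⟨t, t⟩⟩⟩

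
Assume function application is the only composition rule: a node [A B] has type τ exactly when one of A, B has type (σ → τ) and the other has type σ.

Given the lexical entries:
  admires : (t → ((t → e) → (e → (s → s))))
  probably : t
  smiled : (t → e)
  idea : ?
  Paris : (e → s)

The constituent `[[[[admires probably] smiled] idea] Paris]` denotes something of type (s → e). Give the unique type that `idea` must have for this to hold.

((e → (s → s)) → ((e → s) → (s → e)))

[[[[admires probably] smiled] idea] Paris] must have type (s → e). The sister Paris has type (e → s); that is not a function onto (s → e), so [[[admires probably] smiled] idea] must be the functor, of type ((e → s) → (s → e)).
[[[admires probably] smiled] idea] must have type ((e → s) → (s → e)). The sister [[admires probably] smiled] has type (e → (s → s)); that is not a function onto ((e → s) → (s → e)), so idea must be the functor, of type ((e → (s → s)) → ((e → s) → (s → e))).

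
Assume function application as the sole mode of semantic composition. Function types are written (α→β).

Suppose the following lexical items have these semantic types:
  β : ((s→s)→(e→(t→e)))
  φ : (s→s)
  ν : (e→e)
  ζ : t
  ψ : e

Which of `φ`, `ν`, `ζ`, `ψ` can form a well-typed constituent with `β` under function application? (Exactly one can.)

φ — combines: β : ((s→s)→(e→(t→e))) takes φ : (s→s) as argument, giving (e→(t→e)).
ν : (e→e) — β needs (s→s); ν needs e; neither fits.
ζ : t — β needs (s→s); ζ needs nothing (atomic); neither fits.
ψ : e — β needs (s→s); ψ needs nothing (atomic); neither fits.

φ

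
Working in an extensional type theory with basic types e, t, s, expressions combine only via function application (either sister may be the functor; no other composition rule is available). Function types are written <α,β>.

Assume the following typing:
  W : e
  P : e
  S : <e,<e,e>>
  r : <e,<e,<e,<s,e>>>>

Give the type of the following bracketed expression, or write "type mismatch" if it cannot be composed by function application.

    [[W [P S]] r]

[P S]: S is <e,<e,e>>, P is e; result <e,e>.
[W [P S]]: [P S] is <e,e>, W is e; result e.
[[W [P S]] r]: r is <e,<e,<e,<s,e>>>>, [W [P S]] is e; result <e,<e,<s,e>>>.

<e,<e,<s,e>>>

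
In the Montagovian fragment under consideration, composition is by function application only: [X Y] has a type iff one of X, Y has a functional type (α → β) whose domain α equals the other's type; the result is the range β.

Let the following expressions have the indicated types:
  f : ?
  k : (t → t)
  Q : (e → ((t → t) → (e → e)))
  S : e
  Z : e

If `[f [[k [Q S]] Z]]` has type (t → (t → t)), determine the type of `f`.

(e → (t → (t → t)))

[f [[k [Q S]] Z]] must have type (t → (t → t)). The sister [[k [Q S]] Z] has type e; that is not a function onto (t → (t → t)), so f must be the functor, of type (e → (t → (t → t))).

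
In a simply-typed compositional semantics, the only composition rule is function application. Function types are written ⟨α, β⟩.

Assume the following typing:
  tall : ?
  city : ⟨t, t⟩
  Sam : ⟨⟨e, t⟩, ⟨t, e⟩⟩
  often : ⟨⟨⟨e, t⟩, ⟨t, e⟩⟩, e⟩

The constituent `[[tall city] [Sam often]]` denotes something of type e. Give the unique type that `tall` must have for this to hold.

⟨⟨t, t⟩, ⟨e, e⟩⟩

[[tall city] [Sam often]] is required to be e. [Sam often] : e cannot yield e as functor, so [tall city] : ⟨e, e⟩.
[tall city] is required to be ⟨e, e⟩. city : ⟨t, t⟩ cannot yield ⟨e, e⟩ as functor, so tall : ⟨⟨t, t⟩, ⟨e, e⟩⟩.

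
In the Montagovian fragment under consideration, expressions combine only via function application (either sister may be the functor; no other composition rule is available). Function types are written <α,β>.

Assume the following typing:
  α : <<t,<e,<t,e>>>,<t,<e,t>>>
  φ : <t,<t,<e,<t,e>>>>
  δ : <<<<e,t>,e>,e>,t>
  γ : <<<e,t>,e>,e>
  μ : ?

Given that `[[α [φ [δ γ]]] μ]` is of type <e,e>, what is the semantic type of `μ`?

[[α [φ [δ γ]]] μ] is required to be <e,e>. [α [φ [δ γ]]] : <t,<e,t>> cannot yield <e,e> as functor, so μ : <<t,<e,t>>,<e,e>>.

<<t,<e,t>>,<e,e>>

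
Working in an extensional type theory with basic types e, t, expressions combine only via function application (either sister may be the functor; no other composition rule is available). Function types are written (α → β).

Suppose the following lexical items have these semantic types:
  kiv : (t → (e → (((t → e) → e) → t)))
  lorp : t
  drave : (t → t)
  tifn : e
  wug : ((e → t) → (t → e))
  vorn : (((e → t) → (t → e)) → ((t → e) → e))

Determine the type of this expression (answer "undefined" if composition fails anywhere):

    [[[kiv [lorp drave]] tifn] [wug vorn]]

t

[lorp drave]: drave is (t → t), lorp is t; result t.
[kiv [lorp drave]]: kiv is (t → (e → (((t → e) → e) → t))), [lorp drave] is t; result (e → (((t → e) → e) → t)).
[[kiv [lorp drave]] tifn]: [kiv [lorp drave]] is (e → (((t → e) → e) → t)), tifn is e; result (((t → e) → e) → t).
[wug vorn]: vorn is (((e → t) → (t → e)) → ((t → e) → e)), wug is ((e → t) → (t → e)); result ((t → e) → e).
[[[kiv [lorp drave]] tifn] [wug vorn]]: [[kiv [lorp drave]] tifn] is (((t → e) → e) → t), [wug vorn] is ((t → e) → e); result t.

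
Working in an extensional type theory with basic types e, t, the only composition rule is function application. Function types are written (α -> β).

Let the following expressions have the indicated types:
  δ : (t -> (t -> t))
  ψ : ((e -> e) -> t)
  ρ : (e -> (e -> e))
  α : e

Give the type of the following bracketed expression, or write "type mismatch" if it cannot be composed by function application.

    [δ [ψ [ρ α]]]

At [ρ α], ρ : (e -> (e -> e)) takes α : e, giving (e -> e).
At [ψ [ρ α]], ψ : ((e -> e) -> t) takes [ρ α] : (e -> e), giving t.
At [δ [ψ [ρ α]]], δ : (t -> (t -> t)) takes [ψ [ρ α]] : t, giving (t -> t).

(t -> t)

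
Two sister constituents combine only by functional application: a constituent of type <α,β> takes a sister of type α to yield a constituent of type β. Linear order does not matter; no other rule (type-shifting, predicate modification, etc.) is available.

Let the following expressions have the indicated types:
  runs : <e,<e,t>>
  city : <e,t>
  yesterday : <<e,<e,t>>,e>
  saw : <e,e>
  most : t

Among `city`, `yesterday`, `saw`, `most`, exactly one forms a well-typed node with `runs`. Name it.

yesterday

city : <e,t> — does not combine with runs.
yesterday — combines: yesterday : <<e,<e,t>>,e> takes runs : <e,<e,t>> as argument, giving e.
saw : <e,e> — does not combine with runs.
most : t — does not combine with runs.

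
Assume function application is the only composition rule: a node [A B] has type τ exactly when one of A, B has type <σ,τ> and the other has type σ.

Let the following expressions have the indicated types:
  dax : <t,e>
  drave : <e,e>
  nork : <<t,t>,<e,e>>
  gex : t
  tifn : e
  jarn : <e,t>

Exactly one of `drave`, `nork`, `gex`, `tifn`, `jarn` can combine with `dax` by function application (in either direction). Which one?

drave : <e,e> — does not combine with dax.
nork : <<t,t>,<e,e>> — does not combine with dax.
gex — combines: dax : <t,e> takes gex : t as argument, giving e.
tifn : e — does not combine with dax.
jarn : <e,t> — does not combine with dax.

gex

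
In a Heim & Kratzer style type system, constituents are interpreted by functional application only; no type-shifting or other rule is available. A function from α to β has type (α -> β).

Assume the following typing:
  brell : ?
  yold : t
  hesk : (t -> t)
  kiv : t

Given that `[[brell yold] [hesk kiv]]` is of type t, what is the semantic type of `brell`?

For [[brell yold] [hesk kiv]] to have type t with [hesk kiv] of type t, [brell yold] must be the function: [brell yold] : (t -> t).
For [brell yold] to have type (t -> t) with yold of type t, brell must be the function: brell : (t -> (t -> t)).

(t -> (t -> t))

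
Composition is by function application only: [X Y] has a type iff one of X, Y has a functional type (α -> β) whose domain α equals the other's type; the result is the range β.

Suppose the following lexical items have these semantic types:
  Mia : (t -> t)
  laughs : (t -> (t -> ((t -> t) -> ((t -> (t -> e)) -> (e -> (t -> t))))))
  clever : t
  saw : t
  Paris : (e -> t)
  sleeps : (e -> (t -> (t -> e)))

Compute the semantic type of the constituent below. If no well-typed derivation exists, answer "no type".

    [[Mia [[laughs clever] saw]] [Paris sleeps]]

At [laughs clever], laughs : (t -> (t -> ((t -> t) -> ((t -> (t -> e)) -> (e -> (t -> t)))))) takes clever : t, giving (t -> ((t -> t) -> ((t -> (t -> e)) -> (e -> (t -> t))))).
At [[laughs clever] saw], [laughs clever] : (t -> ((t -> t) -> ((t -> (t -> e)) -> (e -> (t -> t))))) takes saw : t, giving ((t -> t) -> ((t -> (t -> e)) -> (e -> (t -> t)))).
At [Mia [[laughs clever] saw]], [[laughs clever] saw] : ((t -> t) -> ((t -> (t -> e)) -> (e -> (t -> t)))) takes Mia : (t -> t), giving ((t -> (t -> e)) -> (e -> (t -> t))).
[Paris sleeps]: (e -> t) with (e -> (t -> (t -> e))) — neither is a function whose domain matches the other; composition fails here.

no type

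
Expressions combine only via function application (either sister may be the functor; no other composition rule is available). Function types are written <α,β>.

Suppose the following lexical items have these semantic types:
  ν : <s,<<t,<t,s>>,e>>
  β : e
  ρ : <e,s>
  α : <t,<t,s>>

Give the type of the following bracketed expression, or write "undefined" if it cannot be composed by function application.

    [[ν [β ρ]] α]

e

[β ρ] — ρ of type <e,s> combines with β of type e: type s.
[ν [β ρ]] — ν of type <s,<<t,<t,s>>,e>> combines with [β ρ] of type s: type <<t,<t,s>>,e>.
[[ν [β ρ]] α] — [ν [β ρ]] of type <<t,<t,s>>,e> combines with α of type <t,<t,s>>: type e.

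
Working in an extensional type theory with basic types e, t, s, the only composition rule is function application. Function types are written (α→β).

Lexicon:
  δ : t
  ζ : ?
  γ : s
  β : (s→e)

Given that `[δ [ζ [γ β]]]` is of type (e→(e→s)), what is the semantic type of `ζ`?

(e→(t→(e→(e→s))))

[δ [ζ [γ β]]] must have type (e→(e→s)). The sister δ has type t; that is not a function onto (e→(e→s)), so [ζ [γ β]] must be the functor, of type (t→(e→(e→s))).
[ζ [γ β]] must have type (t→(e→(e→s))). The sister [γ β] has type e; that is not a function onto (t→(e→(e→s))), so ζ must be the functor, of type (e→(t→(e→(e→s)))).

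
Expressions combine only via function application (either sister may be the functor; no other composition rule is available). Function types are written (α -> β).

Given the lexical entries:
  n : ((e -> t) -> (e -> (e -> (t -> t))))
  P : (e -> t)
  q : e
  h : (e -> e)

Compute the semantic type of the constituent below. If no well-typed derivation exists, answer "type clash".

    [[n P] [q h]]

[n P]: ((e -> t) -> (e -> (e -> (t -> t)))) applied to (e -> t) yields (e -> (e -> (t -> t))).
[q h]: (e -> e) applied to e yields e.
[[n P] [q h]]: (e -> (e -> (t -> t))) applied to e yields (e -> (t -> t)).

(e -> (t -> t))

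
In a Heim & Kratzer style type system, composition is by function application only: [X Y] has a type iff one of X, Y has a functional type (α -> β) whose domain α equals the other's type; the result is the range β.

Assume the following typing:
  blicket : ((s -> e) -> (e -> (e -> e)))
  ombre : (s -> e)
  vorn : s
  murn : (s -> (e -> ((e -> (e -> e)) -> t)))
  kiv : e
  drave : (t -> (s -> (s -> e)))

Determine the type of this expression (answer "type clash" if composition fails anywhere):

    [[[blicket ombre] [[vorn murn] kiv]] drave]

(s -> (s -> e))

[blicket ombre]: blicket is ((s -> e) -> (e -> (e -> e))), ombre is (s -> e); result (e -> (e -> e)).
[vorn murn]: murn is (s -> (e -> ((e -> (e -> e)) -> t))), vorn is s; result (e -> ((e -> (e -> e)) -> t)).
[[vorn murn] kiv]: [vorn murn] is (e -> ((e -> (e -> e)) -> t)), kiv is e; result ((e -> (e -> e)) -> t).
[[blicket ombre] [[vorn murn] kiv]]: [[vorn murn] kiv] is ((e -> (e -> e)) -> t), [blicket ombre] is (e -> (e -> e)); result t.
[[[blicket ombre] [[vorn murn] kiv]] drave]: drave is (t -> (s -> (s -> e))), [[blicket ombre] [[vorn murn] kiv]] is t; result (s -> (s -> e)).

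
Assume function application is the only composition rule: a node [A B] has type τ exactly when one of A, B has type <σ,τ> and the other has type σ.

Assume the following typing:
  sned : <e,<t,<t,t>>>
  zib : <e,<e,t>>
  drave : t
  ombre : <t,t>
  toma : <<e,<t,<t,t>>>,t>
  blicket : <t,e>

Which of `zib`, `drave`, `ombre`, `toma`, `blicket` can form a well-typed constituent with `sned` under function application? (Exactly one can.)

toma

zib : <e,<e,t>> — no; sned wants e, and zib wants e.
drave : t — no; sned wants e, and drave wants nothing (atomic).
ombre : <t,t> — no; sned wants e, and ombre wants t.
toma — combines: toma : <<e,<t,<t,t>>>,t> takes sned : <e,<t,<t,t>>> as argument, giving t.
blicket : <t,e> — no; sned wants e, and blicket wants t.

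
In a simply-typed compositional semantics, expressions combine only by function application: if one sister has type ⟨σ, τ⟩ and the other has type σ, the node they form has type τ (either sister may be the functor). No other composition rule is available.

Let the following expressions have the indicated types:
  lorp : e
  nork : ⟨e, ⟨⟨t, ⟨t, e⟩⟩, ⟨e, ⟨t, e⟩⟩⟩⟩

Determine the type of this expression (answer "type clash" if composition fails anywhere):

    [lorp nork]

[lorp nork]: ⟨e, ⟨⟨t, ⟨t, e⟩⟩, ⟨e, ⟨t, e⟩⟩⟩⟩ applied to e yields ⟨⟨t, ⟨t, e⟩⟩, ⟨e, ⟨t, e⟩⟩⟩.

⟨⟨t, ⟨t, e⟩⟩, ⟨e, ⟨t, e⟩⟩⟩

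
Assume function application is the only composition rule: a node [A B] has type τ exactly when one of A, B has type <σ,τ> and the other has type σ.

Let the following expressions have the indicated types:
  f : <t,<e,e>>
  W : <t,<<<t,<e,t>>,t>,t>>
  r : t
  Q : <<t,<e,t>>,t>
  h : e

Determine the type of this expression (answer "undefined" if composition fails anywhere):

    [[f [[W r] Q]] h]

[W r] — W of type <t,<<<t,<e,t>>,t>,t>> combines with r of type t: type <<<t,<e,t>>,t>,t>.
[[W r] Q] — [W r] of type <<<t,<e,t>>,t>,t> combines with Q of type <<t,<e,t>>,t>: type t.
[f [[W r] Q]] — f of type <t,<e,e>> combines with [[W r] Q] of type t: type <e,e>.
[[f [[W r] Q]] h] — [f [[W r] Q]] of type <e,e> combines with h of type e: type e.

e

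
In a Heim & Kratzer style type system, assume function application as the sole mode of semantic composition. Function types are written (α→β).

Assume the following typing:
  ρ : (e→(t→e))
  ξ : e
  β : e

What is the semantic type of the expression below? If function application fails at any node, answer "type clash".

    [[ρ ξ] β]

[ρ ξ]: (e→(t→e)) applied to e yields (t→e).
[[ρ ξ] β]: (t→e) and e cannot combine by function application — type clash.

type clash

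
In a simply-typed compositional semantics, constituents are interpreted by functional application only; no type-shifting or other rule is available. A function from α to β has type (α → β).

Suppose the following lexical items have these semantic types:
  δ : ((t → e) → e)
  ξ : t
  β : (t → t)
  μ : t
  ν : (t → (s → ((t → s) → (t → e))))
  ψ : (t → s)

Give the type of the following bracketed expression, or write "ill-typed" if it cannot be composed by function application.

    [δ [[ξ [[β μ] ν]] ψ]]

ill-typed

At [β μ], β : (t → t) takes μ : t, giving t.
At [[β μ] ν], ν : (t → (s → ((t → s) → (t → e)))) takes [β μ] : t, giving (s → ((t → s) → (t → e))).
[ξ [[β μ] ν]]: t with (s → ((t → s) → (t → e))) — neither is a function whose domain matches the other; composition fails here.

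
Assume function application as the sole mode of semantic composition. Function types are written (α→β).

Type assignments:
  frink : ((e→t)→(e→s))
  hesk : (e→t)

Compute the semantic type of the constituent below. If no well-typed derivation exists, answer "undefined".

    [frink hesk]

(e→s)

[frink hesk]: ((e→t)→(e→s)) applied to (e→t) yields (e→s).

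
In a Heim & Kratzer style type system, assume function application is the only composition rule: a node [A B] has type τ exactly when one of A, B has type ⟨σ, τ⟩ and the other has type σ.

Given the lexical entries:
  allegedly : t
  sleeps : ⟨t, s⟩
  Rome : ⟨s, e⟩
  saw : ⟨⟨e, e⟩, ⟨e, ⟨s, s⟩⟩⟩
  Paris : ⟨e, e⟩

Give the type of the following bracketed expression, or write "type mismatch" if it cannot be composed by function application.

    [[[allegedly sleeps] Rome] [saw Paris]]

[allegedly sleeps] — sleeps of type ⟨t, s⟩ combines with allegedly of type t: type s.
[[allegedly sleeps] Rome] — Rome of type ⟨s, e⟩ combines with [allegedly sleeps] of type s: type e.
[saw Paris] — saw of type ⟨⟨e, e⟩, ⟨e, ⟨s, s⟩⟩⟩ combines with Paris of type ⟨e, e⟩: type ⟨e, ⟨s, s⟩⟩.
[[[allegedly sleeps] Rome] [saw Paris]] — [saw Paris] of type ⟨e, ⟨s, s⟩⟩ combines with [[allegedly sleeps] Rome] of type e: type ⟨s, s⟩.

⟨s, s⟩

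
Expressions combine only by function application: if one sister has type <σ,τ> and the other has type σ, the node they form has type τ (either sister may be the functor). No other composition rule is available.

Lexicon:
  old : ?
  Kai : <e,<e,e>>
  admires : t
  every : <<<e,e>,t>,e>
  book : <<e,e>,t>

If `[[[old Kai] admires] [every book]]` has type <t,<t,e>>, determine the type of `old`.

For [[[old Kai] admires] [every book]] to have type <t,<t,e>> with [every book] of type e, [[old Kai] admires] must be the function: [[old Kai] admires] : <e,<t,<t,e>>>.
For [[old Kai] admires] to have type <e,<t,<t,e>>> with admires of type t, [old Kai] must be the function: [old Kai] : <t,<e,<t,<t,e>>>>.
For [old Kai] to have type <t,<e,<t,<t,e>>>> with Kai of type <e,<e,e>>, old must be the function: old : <<e,<e,e>>,<t,<e,<t,<t,e>>>>>.

<<e,<e,e>>,<t,<e,<t,<t,e>>>>>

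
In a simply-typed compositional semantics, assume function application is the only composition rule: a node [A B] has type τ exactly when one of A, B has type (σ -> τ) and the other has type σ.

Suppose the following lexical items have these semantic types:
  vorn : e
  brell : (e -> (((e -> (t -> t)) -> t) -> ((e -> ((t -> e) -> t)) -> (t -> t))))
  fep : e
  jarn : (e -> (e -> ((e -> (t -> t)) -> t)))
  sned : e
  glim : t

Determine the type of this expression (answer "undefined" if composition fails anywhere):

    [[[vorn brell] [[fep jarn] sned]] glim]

[vorn brell]: (e -> (((e -> (t -> t)) -> t) -> ((e -> ((t -> e) -> t)) -> (t -> t)))) applied to e yields (((e -> (t -> t)) -> t) -> ((e -> ((t -> e) -> t)) -> (t -> t))).
[fep jarn]: (e -> (e -> ((e -> (t -> t)) -> t))) applied to e yields (e -> ((e -> (t -> t)) -> t)).
[[fep jarn] sned]: (e -> ((e -> (t -> t)) -> t)) applied to e yields ((e -> (t -> t)) -> t).
[[vorn brell] [[fep jarn] sned]]: (((e -> (t -> t)) -> t) -> ((e -> ((t -> e) -> t)) -> (t -> t))) applied to ((e -> (t -> t)) -> t) yields ((e -> ((t -> e) -> t)) -> (t -> t)).
[[[vorn brell] [[fep jarn] sned]] glim]: ((e -> ((t -> e) -> t)) -> (t -> t)) and t cannot combine by function application — type clash.

undefined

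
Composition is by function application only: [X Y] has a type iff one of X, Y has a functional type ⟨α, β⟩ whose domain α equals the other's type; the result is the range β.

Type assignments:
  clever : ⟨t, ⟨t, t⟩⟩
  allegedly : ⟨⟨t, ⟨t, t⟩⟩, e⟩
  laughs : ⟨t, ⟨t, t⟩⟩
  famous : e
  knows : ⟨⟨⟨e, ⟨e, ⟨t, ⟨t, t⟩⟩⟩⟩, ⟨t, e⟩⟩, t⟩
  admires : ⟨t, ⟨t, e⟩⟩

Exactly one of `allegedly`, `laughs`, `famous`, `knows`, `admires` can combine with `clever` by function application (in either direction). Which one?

allegedly — combines: allegedly : ⟨⟨t, ⟨t, t⟩⟩, e⟩ takes clever : ⟨t, ⟨t, t⟩⟩ as argument, giving e.
laughs : ⟨t, ⟨t, t⟩⟩ — no; clever wants t, and laughs wants t.
famous : e — no; clever wants t, and famous wants nothing (atomic).
knows : ⟨⟨⟨e, ⟨e, ⟨t, ⟨t, t⟩⟩⟩⟩, ⟨t, e⟩⟩, t⟩ — no; clever wants t, and knows wants ⟨⟨e, ⟨e, ⟨t, ⟨t, t⟩⟩⟩⟩, ⟨t, e⟩⟩.
admires : ⟨t, ⟨t, e⟩⟩ — no; clever wants t, and admires wants t.

allegedly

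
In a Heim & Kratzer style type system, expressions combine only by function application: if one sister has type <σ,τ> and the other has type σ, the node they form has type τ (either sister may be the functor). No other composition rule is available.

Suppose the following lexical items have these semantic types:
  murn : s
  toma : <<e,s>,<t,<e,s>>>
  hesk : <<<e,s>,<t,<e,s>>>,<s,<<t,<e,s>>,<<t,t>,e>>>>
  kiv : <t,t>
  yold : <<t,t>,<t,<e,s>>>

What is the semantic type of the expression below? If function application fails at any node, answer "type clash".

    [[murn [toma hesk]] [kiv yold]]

At [toma hesk], hesk : <<<e,s>,<t,<e,s>>>,<s,<<t,<e,s>>,<<t,t>,e>>>> takes toma : <<e,s>,<t,<e,s>>>, giving <s,<<t,<e,s>>,<<t,t>,e>>>.
At [murn [toma hesk]], [toma hesk] : <s,<<t,<e,s>>,<<t,t>,e>>> takes murn : s, giving <<t,<e,s>>,<<t,t>,e>>.
At [kiv yold], yold : <<t,t>,<t,<e,s>>> takes kiv : <t,t>, giving <t,<e,s>>.
At [[murn [toma hesk]] [kiv yold]], [murn [toma hesk]] : <<t,<e,s>>,<<t,t>,e>> takes [kiv yold] : <t,<e,s>>, giving <<t,t>,e>.

<<t,t>,e>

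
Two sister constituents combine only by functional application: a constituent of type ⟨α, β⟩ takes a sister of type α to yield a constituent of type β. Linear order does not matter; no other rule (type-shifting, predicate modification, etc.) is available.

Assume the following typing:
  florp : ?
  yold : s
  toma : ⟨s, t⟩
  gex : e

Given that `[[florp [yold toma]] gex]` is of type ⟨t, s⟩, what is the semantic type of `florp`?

For [[florp [yold toma]] gex] to have type ⟨t, s⟩ with gex of type e, [florp [yold toma]] must be the function: [florp [yold toma]] : ⟨e, ⟨t, s⟩⟩.
For [florp [yold toma]] to have type ⟨e, ⟨t, s⟩⟩ with [yold toma] of type t, florp must be the function: florp : ⟨t, ⟨e, ⟨t, s⟩⟩⟩.

⟨t, ⟨e, ⟨t, s⟩⟩⟩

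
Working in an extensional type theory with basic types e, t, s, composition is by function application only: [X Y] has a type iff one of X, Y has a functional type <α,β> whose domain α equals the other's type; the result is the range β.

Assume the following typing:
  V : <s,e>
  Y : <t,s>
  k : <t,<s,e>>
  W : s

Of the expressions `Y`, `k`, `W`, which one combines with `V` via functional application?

Y : <t,s> — neither side's domain matches the other.
k : <t,<s,e>> — neither side's domain matches the other.
W — combines: V : <s,e> takes W : s as argument, giving e.

W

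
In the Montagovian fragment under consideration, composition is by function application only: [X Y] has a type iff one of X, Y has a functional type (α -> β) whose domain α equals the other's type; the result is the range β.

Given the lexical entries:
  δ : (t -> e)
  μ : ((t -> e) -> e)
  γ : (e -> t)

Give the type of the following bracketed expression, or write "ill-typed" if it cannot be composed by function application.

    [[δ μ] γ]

t

[δ μ]: functor μ : ((t -> e) -> e), argument δ : (t -> e); result e.
[[δ μ] γ]: functor γ : (e -> t), argument [δ μ] : e; result t.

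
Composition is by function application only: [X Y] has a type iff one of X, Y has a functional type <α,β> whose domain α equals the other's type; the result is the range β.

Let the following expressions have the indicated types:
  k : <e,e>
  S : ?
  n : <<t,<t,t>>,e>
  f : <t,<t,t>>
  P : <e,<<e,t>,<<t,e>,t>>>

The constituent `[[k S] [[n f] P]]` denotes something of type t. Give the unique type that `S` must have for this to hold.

<<e,e>,<<<e,t>,<<t,e>,t>>,t>>

[[k S] [[n f] P]] is required to be t. [[n f] P] : <<e,t>,<<t,e>,t>> cannot yield t as functor, so [k S] : <<<e,t>,<<t,e>,t>>,t>.
[k S] is required to be <<<e,t>,<<t,e>,t>>,t>. k : <e,e> cannot yield <<<e,t>,<<t,e>,t>>,t> as functor, so S : <<e,e>,<<<e,t>,<<t,e>,t>>,t>>.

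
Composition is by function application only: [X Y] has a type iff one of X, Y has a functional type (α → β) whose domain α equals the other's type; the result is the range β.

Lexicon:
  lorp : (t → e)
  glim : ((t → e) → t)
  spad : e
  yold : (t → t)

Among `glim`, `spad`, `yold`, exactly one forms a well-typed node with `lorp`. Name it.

glim

glim — combines: glim : ((t → e) → t) takes lorp : (t → e) as argument, giving t.
spad : e — neither side's domain matches the other.
yold : (t → t) — neither side's domain matches the other.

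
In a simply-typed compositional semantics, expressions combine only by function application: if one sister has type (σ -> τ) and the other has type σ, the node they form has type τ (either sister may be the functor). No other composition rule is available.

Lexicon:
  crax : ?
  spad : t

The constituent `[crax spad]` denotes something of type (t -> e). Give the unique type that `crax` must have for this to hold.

(t -> (t -> e))

For [crax spad] to have type (t -> e) with spad of type t, crax must be the function: crax : (t -> (t -> e)).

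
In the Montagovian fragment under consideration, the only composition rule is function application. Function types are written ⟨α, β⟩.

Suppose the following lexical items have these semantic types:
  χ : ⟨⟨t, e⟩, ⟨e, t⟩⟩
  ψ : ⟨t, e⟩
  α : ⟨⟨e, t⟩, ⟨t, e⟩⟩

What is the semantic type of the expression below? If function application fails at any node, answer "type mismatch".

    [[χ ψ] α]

⟨t, e⟩

[χ ψ]: ⟨⟨t, e⟩, ⟨e, t⟩⟩ applied to ⟨t, e⟩ yields ⟨e, t⟩.
[[χ ψ] α]: ⟨⟨e, t⟩, ⟨t, e⟩⟩ applied to ⟨e, t⟩ yields ⟨t, e⟩.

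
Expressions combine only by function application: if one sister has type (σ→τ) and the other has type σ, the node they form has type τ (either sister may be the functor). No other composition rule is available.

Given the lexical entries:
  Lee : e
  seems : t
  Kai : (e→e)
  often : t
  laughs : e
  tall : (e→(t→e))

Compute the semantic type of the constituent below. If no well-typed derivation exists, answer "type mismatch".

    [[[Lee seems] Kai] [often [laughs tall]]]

type mismatch

[Lee seems]: e with t — neither is a function whose domain matches the other; composition fails here.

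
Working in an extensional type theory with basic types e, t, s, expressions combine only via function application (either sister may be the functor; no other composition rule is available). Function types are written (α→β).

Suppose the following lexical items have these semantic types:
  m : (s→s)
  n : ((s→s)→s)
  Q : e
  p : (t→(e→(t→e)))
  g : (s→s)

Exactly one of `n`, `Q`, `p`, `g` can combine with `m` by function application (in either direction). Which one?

n

n — combines: n : ((s→s)→s) takes m : (s→s) as argument, giving s.
Q : e — does not combine with m.
p : (t→(e→(t→e))) — does not combine with m.
g : (s→s) — does not combine with m.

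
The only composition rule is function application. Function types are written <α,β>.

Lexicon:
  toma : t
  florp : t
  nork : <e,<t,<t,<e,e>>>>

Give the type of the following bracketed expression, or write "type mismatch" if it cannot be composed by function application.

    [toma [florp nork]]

type mismatch

[florp nork]: t and <e,<t,<t,<e,e>>>> cannot combine by function application — type clash.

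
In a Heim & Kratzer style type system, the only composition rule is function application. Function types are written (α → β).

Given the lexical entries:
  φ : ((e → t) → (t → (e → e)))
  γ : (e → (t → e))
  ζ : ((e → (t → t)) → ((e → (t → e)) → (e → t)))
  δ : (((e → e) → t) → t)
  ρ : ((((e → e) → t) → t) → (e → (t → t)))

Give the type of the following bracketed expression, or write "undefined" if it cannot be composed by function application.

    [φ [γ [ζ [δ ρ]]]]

At [δ ρ], ρ : ((((e → e) → t) → t) → (e → (t → t))) takes δ : (((e → e) → t) → t), giving (e → (t → t)).
At [ζ [δ ρ]], ζ : ((e → (t → t)) → ((e → (t → e)) → (e → t))) takes [δ ρ] : (e → (t → t)), giving ((e → (t → e)) → (e → t)).
At [γ [ζ [δ ρ]]], [ζ [δ ρ]] : ((e → (t → e)) → (e → t)) takes γ : (e → (t → e)), giving (e → t).
At [φ [γ [ζ [δ ρ]]]], φ : ((e → t) → (t → (e → e))) takes [γ [ζ [δ ρ]]] : (e → t), giving (t → (e → e)).

(t → (e → e))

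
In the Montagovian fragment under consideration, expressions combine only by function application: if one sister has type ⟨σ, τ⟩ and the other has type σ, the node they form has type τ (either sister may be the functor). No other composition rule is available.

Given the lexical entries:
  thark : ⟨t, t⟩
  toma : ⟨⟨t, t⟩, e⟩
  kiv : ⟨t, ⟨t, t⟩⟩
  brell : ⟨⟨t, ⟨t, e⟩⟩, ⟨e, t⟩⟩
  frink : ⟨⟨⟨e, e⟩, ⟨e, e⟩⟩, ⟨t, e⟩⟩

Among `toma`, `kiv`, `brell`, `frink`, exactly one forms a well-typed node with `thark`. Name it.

toma

toma — combines: toma : ⟨⟨t, t⟩, e⟩ takes thark : ⟨t, t⟩ as argument, giving e.
kiv : ⟨t, ⟨t, t⟩⟩ — no; thark wants t, and kiv wants t.
brell : ⟨⟨t, ⟨t, e⟩⟩, ⟨e, t⟩⟩ — no; thark wants t, and brell wants ⟨t, ⟨t, e⟩⟩.
frink : ⟨⟨⟨e, e⟩, ⟨e, e⟩⟩, ⟨t, e⟩⟩ — no; thark wants t, and frink wants ⟨⟨e, e⟩, ⟨e, e⟩⟩.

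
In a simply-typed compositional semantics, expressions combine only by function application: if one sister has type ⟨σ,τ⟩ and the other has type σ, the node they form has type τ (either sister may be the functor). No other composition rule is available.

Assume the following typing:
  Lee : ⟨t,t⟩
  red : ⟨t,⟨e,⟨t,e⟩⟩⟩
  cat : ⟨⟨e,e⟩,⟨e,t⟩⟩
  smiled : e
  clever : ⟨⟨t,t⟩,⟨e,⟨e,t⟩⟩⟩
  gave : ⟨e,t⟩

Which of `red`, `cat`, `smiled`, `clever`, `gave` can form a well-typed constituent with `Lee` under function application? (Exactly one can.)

red : ⟨t,⟨e,⟨t,e⟩⟩⟩ — neither side's domain matches the other.
cat : ⟨⟨e,e⟩,⟨e,t⟩⟩ — neither side's domain matches the other.
smiled : e — neither side's domain matches the other.
clever — combines: clever : ⟨⟨t,t⟩,⟨e,⟨e,t⟩⟩⟩ takes Lee : ⟨t,t⟩ as argument, giving ⟨e,⟨e,t⟩⟩.
gave : ⟨e,t⟩ — neither side's domain matches the other.

clever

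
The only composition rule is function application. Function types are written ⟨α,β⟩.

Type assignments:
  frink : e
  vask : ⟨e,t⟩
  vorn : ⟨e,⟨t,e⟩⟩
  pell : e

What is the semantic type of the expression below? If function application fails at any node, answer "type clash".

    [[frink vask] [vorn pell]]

[frink vask]: functor vask : ⟨e,t⟩, argument frink : e; result t.
[vorn pell]: functor vorn : ⟨e,⟨t,e⟩⟩, argument pell : e; result ⟨t,e⟩.
[[frink vask] [vorn pell]]: functor [vorn pell] : ⟨t,e⟩, argument [frink vask] : t; result e.

e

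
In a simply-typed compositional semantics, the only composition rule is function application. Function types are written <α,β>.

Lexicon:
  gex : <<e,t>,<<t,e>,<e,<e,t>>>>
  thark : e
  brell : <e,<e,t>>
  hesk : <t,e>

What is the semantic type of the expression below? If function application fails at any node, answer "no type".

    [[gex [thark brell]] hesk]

[thark brell]: <e,<e,t>> applied to e yields <e,t>.
[gex [thark brell]]: <<e,t>,<<t,e>,<e,<e,t>>>> applied to <e,t> yields <<t,e>,<e,<e,t>>>.
[[gex [thark brell]] hesk]: <<t,e>,<e,<e,t>>> applied to <t,e> yields <e,<e,t>>.

<e,<e,t>>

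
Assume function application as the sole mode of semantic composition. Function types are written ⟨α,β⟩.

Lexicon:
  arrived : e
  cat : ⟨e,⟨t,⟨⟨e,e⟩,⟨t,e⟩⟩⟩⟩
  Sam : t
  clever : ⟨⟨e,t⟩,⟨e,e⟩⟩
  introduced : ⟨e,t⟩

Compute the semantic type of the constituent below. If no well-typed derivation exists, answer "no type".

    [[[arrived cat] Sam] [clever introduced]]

At [arrived cat], cat : ⟨e,⟨t,⟨⟨e,e⟩,⟨t,e⟩⟩⟩⟩ takes arrived : e, giving ⟨t,⟨⟨e,e⟩,⟨t,e⟩⟩⟩.
At [[arrived cat] Sam], [arrived cat] : ⟨t,⟨⟨e,e⟩,⟨t,e⟩⟩⟩ takes Sam : t, giving ⟨⟨e,e⟩,⟨t,e⟩⟩.
At [clever introduced], clever : ⟨⟨e,t⟩,⟨e,e⟩⟩ takes introduced : ⟨e,t⟩, giving ⟨e,e⟩.
At [[[arrived cat] Sam] [clever introduced]], [[arrived cat] Sam] : ⟨⟨e,e⟩,⟨t,e⟩⟩ takes [clever introduced] : ⟨e,e⟩, giving ⟨t,e⟩.

⟨t,e⟩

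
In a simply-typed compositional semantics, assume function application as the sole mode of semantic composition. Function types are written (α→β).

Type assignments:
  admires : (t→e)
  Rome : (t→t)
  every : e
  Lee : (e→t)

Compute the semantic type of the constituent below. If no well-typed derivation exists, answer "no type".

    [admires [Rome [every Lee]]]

e

[every Lee]: functor Lee : (e→t), argument every : e; result t.
[Rome [every Lee]]: functor Rome : (t→t), argument [every Lee] : t; result t.
[admires [Rome [every Lee]]]: functor admires : (t→e), argument [Rome [every Lee]] : t; result e.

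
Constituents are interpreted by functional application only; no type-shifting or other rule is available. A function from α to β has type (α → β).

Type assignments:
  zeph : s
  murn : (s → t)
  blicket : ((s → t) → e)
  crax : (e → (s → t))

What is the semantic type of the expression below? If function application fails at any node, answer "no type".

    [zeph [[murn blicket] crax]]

[murn blicket]: blicket is ((s → t) → e), murn is (s → t); result e.
[[murn blicket] crax]: crax is (e → (s → t)), [murn blicket] is e; result (s → t).
[zeph [[murn blicket] crax]]: [[murn blicket] crax] is (s → t), zeph is s; result t.

t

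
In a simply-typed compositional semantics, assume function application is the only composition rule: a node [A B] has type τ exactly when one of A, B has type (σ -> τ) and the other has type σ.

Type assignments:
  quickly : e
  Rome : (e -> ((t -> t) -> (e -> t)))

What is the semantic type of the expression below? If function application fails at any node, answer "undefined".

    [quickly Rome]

((t -> t) -> (e -> t))

[quickly Rome]: Rome is (e -> ((t -> t) -> (e -> t))), quickly is e; result ((t -> t) -> (e -> t)).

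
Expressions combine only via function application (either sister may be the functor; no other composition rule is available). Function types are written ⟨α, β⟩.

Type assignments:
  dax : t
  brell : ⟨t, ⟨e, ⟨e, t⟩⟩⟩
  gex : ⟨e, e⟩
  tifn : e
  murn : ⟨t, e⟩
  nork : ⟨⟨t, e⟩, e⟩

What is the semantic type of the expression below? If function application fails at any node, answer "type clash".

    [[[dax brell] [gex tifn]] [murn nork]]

t

[dax brell]: ⟨t, ⟨e, ⟨e, t⟩⟩⟩ applied to t yields ⟨e, ⟨e, t⟩⟩.
[gex tifn]: ⟨e, e⟩ applied to e yields e.
[[dax brell] [gex tifn]]: ⟨e, ⟨e, t⟩⟩ applied to e yields ⟨e, t⟩.
[murn nork]: ⟨⟨t, e⟩, e⟩ applied to ⟨t, e⟩ yields e.
[[[dax brell] [gex tifn]] [murn nork]]: ⟨e, t⟩ applied to e yields t.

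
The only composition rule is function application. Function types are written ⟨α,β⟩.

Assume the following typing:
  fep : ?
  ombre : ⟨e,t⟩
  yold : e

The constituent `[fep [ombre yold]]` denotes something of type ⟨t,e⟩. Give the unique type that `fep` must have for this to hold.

⟨t,⟨t,e⟩⟩

[fep [ombre yold]] must have type ⟨t,e⟩. The sister [ombre yold] has type t; that is not a function onto ⟨t,e⟩, so fep must be the functor, of type ⟨t,⟨t,e⟩⟩.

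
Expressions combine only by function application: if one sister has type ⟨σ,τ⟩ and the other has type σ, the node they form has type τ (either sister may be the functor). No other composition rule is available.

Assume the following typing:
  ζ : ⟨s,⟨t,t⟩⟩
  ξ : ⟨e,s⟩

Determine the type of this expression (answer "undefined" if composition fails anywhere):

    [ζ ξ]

undefined

[ζ ξ]: ⟨s,⟨t,t⟩⟩ with ⟨e,s⟩ — neither is a function whose domain matches the other; composition fails here.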